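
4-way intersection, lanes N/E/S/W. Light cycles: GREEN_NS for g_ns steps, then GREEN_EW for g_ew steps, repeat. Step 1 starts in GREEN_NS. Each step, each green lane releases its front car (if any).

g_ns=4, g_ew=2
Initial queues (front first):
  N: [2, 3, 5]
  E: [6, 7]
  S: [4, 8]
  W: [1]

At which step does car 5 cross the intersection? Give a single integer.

Step 1 [NS]: N:car2-GO,E:wait,S:car4-GO,W:wait | queues: N=2 E=2 S=1 W=1
Step 2 [NS]: N:car3-GO,E:wait,S:car8-GO,W:wait | queues: N=1 E=2 S=0 W=1
Step 3 [NS]: N:car5-GO,E:wait,S:empty,W:wait | queues: N=0 E=2 S=0 W=1
Step 4 [NS]: N:empty,E:wait,S:empty,W:wait | queues: N=0 E=2 S=0 W=1
Step 5 [EW]: N:wait,E:car6-GO,S:wait,W:car1-GO | queues: N=0 E=1 S=0 W=0
Step 6 [EW]: N:wait,E:car7-GO,S:wait,W:empty | queues: N=0 E=0 S=0 W=0
Car 5 crosses at step 3

3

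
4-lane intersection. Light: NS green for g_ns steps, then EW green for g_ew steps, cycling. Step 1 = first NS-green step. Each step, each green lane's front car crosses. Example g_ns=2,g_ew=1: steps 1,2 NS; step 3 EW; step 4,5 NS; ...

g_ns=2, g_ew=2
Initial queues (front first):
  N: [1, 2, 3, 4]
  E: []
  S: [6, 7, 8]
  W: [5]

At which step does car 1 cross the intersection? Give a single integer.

Step 1 [NS]: N:car1-GO,E:wait,S:car6-GO,W:wait | queues: N=3 E=0 S=2 W=1
Step 2 [NS]: N:car2-GO,E:wait,S:car7-GO,W:wait | queues: N=2 E=0 S=1 W=1
Step 3 [EW]: N:wait,E:empty,S:wait,W:car5-GO | queues: N=2 E=0 S=1 W=0
Step 4 [EW]: N:wait,E:empty,S:wait,W:empty | queues: N=2 E=0 S=1 W=0
Step 5 [NS]: N:car3-GO,E:wait,S:car8-GO,W:wait | queues: N=1 E=0 S=0 W=0
Step 6 [NS]: N:car4-GO,E:wait,S:empty,W:wait | queues: N=0 E=0 S=0 W=0
Car 1 crosses at step 1

1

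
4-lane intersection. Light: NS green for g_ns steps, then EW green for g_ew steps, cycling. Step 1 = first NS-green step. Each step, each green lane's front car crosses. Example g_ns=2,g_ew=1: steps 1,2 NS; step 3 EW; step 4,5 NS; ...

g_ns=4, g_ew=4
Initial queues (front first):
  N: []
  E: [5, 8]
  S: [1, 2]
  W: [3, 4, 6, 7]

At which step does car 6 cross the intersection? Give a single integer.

Step 1 [NS]: N:empty,E:wait,S:car1-GO,W:wait | queues: N=0 E=2 S=1 W=4
Step 2 [NS]: N:empty,E:wait,S:car2-GO,W:wait | queues: N=0 E=2 S=0 W=4
Step 3 [NS]: N:empty,E:wait,S:empty,W:wait | queues: N=0 E=2 S=0 W=4
Step 4 [NS]: N:empty,E:wait,S:empty,W:wait | queues: N=0 E=2 S=0 W=4
Step 5 [EW]: N:wait,E:car5-GO,S:wait,W:car3-GO | queues: N=0 E=1 S=0 W=3
Step 6 [EW]: N:wait,E:car8-GO,S:wait,W:car4-GO | queues: N=0 E=0 S=0 W=2
Step 7 [EW]: N:wait,E:empty,S:wait,W:car6-GO | queues: N=0 E=0 S=0 W=1
Step 8 [EW]: N:wait,E:empty,S:wait,W:car7-GO | queues: N=0 E=0 S=0 W=0
Car 6 crosses at step 7

7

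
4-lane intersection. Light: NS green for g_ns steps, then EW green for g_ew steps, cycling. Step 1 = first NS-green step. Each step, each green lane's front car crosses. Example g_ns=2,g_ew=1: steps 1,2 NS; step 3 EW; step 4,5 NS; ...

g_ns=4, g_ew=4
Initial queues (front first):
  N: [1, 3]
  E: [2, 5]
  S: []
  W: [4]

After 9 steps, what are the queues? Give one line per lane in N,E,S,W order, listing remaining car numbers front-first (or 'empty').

Step 1 [NS]: N:car1-GO,E:wait,S:empty,W:wait | queues: N=1 E=2 S=0 W=1
Step 2 [NS]: N:car3-GO,E:wait,S:empty,W:wait | queues: N=0 E=2 S=0 W=1
Step 3 [NS]: N:empty,E:wait,S:empty,W:wait | queues: N=0 E=2 S=0 W=1
Step 4 [NS]: N:empty,E:wait,S:empty,W:wait | queues: N=0 E=2 S=0 W=1
Step 5 [EW]: N:wait,E:car2-GO,S:wait,W:car4-GO | queues: N=0 E=1 S=0 W=0
Step 6 [EW]: N:wait,E:car5-GO,S:wait,W:empty | queues: N=0 E=0 S=0 W=0

N: empty
E: empty
S: empty
W: empty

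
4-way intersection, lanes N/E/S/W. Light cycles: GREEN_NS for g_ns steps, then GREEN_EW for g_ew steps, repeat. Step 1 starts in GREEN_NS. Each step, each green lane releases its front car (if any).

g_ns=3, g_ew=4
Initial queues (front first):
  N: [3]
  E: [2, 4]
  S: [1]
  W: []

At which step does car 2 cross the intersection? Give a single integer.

Step 1 [NS]: N:car3-GO,E:wait,S:car1-GO,W:wait | queues: N=0 E=2 S=0 W=0
Step 2 [NS]: N:empty,E:wait,S:empty,W:wait | queues: N=0 E=2 S=0 W=0
Step 3 [NS]: N:empty,E:wait,S:empty,W:wait | queues: N=0 E=2 S=0 W=0
Step 4 [EW]: N:wait,E:car2-GO,S:wait,W:empty | queues: N=0 E=1 S=0 W=0
Step 5 [EW]: N:wait,E:car4-GO,S:wait,W:empty | queues: N=0 E=0 S=0 W=0
Car 2 crosses at step 4

4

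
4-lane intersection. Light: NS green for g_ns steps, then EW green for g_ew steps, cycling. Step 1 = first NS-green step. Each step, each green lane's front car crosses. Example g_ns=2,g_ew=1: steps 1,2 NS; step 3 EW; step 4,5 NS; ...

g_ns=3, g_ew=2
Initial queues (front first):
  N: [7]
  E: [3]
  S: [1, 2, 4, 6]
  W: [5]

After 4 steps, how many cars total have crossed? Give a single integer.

Step 1 [NS]: N:car7-GO,E:wait,S:car1-GO,W:wait | queues: N=0 E=1 S=3 W=1
Step 2 [NS]: N:empty,E:wait,S:car2-GO,W:wait | queues: N=0 E=1 S=2 W=1
Step 3 [NS]: N:empty,E:wait,S:car4-GO,W:wait | queues: N=0 E=1 S=1 W=1
Step 4 [EW]: N:wait,E:car3-GO,S:wait,W:car5-GO | queues: N=0 E=0 S=1 W=0
Cars crossed by step 4: 6

Answer: 6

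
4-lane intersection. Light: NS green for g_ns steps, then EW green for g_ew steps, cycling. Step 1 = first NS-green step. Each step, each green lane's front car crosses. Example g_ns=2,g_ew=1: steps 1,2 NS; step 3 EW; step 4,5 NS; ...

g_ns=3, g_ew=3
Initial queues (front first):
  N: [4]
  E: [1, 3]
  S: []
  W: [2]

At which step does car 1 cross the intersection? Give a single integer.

Step 1 [NS]: N:car4-GO,E:wait,S:empty,W:wait | queues: N=0 E=2 S=0 W=1
Step 2 [NS]: N:empty,E:wait,S:empty,W:wait | queues: N=0 E=2 S=0 W=1
Step 3 [NS]: N:empty,E:wait,S:empty,W:wait | queues: N=0 E=2 S=0 W=1
Step 4 [EW]: N:wait,E:car1-GO,S:wait,W:car2-GO | queues: N=0 E=1 S=0 W=0
Step 5 [EW]: N:wait,E:car3-GO,S:wait,W:empty | queues: N=0 E=0 S=0 W=0
Car 1 crosses at step 4

4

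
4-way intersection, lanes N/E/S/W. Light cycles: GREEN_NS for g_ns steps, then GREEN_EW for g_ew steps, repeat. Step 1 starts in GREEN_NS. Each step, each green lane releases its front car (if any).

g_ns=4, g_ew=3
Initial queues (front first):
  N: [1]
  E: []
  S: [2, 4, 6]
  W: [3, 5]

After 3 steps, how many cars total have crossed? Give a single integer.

Answer: 4

Derivation:
Step 1 [NS]: N:car1-GO,E:wait,S:car2-GO,W:wait | queues: N=0 E=0 S=2 W=2
Step 2 [NS]: N:empty,E:wait,S:car4-GO,W:wait | queues: N=0 E=0 S=1 W=2
Step 3 [NS]: N:empty,E:wait,S:car6-GO,W:wait | queues: N=0 E=0 S=0 W=2
Cars crossed by step 3: 4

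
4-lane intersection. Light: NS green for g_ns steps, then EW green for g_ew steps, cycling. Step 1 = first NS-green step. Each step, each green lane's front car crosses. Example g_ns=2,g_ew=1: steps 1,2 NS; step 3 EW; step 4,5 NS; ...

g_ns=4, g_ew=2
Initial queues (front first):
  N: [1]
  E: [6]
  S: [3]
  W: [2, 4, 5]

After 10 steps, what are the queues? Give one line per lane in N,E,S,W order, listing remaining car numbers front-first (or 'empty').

Step 1 [NS]: N:car1-GO,E:wait,S:car3-GO,W:wait | queues: N=0 E=1 S=0 W=3
Step 2 [NS]: N:empty,E:wait,S:empty,W:wait | queues: N=0 E=1 S=0 W=3
Step 3 [NS]: N:empty,E:wait,S:empty,W:wait | queues: N=0 E=1 S=0 W=3
Step 4 [NS]: N:empty,E:wait,S:empty,W:wait | queues: N=0 E=1 S=0 W=3
Step 5 [EW]: N:wait,E:car6-GO,S:wait,W:car2-GO | queues: N=0 E=0 S=0 W=2
Step 6 [EW]: N:wait,E:empty,S:wait,W:car4-GO | queues: N=0 E=0 S=0 W=1
Step 7 [NS]: N:empty,E:wait,S:empty,W:wait | queues: N=0 E=0 S=0 W=1
Step 8 [NS]: N:empty,E:wait,S:empty,W:wait | queues: N=0 E=0 S=0 W=1
Step 9 [NS]: N:empty,E:wait,S:empty,W:wait | queues: N=0 E=0 S=0 W=1
Step 10 [NS]: N:empty,E:wait,S:empty,W:wait | queues: N=0 E=0 S=0 W=1

N: empty
E: empty
S: empty
W: 5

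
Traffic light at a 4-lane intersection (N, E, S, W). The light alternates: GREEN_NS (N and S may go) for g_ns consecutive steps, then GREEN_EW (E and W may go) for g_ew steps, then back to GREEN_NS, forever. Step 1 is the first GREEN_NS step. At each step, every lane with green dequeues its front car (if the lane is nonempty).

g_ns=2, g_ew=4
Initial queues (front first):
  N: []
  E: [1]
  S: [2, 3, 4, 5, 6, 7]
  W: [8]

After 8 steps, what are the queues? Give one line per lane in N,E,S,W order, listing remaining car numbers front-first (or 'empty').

Step 1 [NS]: N:empty,E:wait,S:car2-GO,W:wait | queues: N=0 E=1 S=5 W=1
Step 2 [NS]: N:empty,E:wait,S:car3-GO,W:wait | queues: N=0 E=1 S=4 W=1
Step 3 [EW]: N:wait,E:car1-GO,S:wait,W:car8-GO | queues: N=0 E=0 S=4 W=0
Step 4 [EW]: N:wait,E:empty,S:wait,W:empty | queues: N=0 E=0 S=4 W=0
Step 5 [EW]: N:wait,E:empty,S:wait,W:empty | queues: N=0 E=0 S=4 W=0
Step 6 [EW]: N:wait,E:empty,S:wait,W:empty | queues: N=0 E=0 S=4 W=0
Step 7 [NS]: N:empty,E:wait,S:car4-GO,W:wait | queues: N=0 E=0 S=3 W=0
Step 8 [NS]: N:empty,E:wait,S:car5-GO,W:wait | queues: N=0 E=0 S=2 W=0

N: empty
E: empty
S: 6 7
W: empty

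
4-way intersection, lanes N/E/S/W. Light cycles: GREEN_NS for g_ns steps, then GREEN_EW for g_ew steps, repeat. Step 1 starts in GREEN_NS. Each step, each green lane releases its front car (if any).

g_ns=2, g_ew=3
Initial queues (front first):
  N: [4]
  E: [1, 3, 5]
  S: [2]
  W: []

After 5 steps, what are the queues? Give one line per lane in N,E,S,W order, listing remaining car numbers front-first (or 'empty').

Step 1 [NS]: N:car4-GO,E:wait,S:car2-GO,W:wait | queues: N=0 E=3 S=0 W=0
Step 2 [NS]: N:empty,E:wait,S:empty,W:wait | queues: N=0 E=3 S=0 W=0
Step 3 [EW]: N:wait,E:car1-GO,S:wait,W:empty | queues: N=0 E=2 S=0 W=0
Step 4 [EW]: N:wait,E:car3-GO,S:wait,W:empty | queues: N=0 E=1 S=0 W=0
Step 5 [EW]: N:wait,E:car5-GO,S:wait,W:empty | queues: N=0 E=0 S=0 W=0

N: empty
E: empty
S: empty
W: empty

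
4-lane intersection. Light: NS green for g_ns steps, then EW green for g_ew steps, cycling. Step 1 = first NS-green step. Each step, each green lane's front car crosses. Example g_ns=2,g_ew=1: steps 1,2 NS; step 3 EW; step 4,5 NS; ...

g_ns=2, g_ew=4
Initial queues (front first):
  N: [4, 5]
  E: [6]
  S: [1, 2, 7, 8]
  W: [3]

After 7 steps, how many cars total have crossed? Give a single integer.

Step 1 [NS]: N:car4-GO,E:wait,S:car1-GO,W:wait | queues: N=1 E=1 S=3 W=1
Step 2 [NS]: N:car5-GO,E:wait,S:car2-GO,W:wait | queues: N=0 E=1 S=2 W=1
Step 3 [EW]: N:wait,E:car6-GO,S:wait,W:car3-GO | queues: N=0 E=0 S=2 W=0
Step 4 [EW]: N:wait,E:empty,S:wait,W:empty | queues: N=0 E=0 S=2 W=0
Step 5 [EW]: N:wait,E:empty,S:wait,W:empty | queues: N=0 E=0 S=2 W=0
Step 6 [EW]: N:wait,E:empty,S:wait,W:empty | queues: N=0 E=0 S=2 W=0
Step 7 [NS]: N:empty,E:wait,S:car7-GO,W:wait | queues: N=0 E=0 S=1 W=0
Cars crossed by step 7: 7

Answer: 7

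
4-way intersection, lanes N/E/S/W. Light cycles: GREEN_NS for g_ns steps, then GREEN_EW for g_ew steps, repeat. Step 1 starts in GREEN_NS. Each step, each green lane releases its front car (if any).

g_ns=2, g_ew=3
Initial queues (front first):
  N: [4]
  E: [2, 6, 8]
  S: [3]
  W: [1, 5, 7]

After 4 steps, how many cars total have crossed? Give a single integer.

Answer: 6

Derivation:
Step 1 [NS]: N:car4-GO,E:wait,S:car3-GO,W:wait | queues: N=0 E=3 S=0 W=3
Step 2 [NS]: N:empty,E:wait,S:empty,W:wait | queues: N=0 E=3 S=0 W=3
Step 3 [EW]: N:wait,E:car2-GO,S:wait,W:car1-GO | queues: N=0 E=2 S=0 W=2
Step 4 [EW]: N:wait,E:car6-GO,S:wait,W:car5-GO | queues: N=0 E=1 S=0 W=1
Cars crossed by step 4: 6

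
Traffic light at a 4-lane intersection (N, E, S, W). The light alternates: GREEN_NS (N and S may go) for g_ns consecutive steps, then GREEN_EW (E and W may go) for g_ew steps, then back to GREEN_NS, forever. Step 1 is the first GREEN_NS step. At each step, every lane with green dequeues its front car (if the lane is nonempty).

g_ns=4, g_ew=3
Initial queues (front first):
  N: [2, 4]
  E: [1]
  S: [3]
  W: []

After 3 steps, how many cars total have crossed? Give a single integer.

Step 1 [NS]: N:car2-GO,E:wait,S:car3-GO,W:wait | queues: N=1 E=1 S=0 W=0
Step 2 [NS]: N:car4-GO,E:wait,S:empty,W:wait | queues: N=0 E=1 S=0 W=0
Step 3 [NS]: N:empty,E:wait,S:empty,W:wait | queues: N=0 E=1 S=0 W=0
Cars crossed by step 3: 3

Answer: 3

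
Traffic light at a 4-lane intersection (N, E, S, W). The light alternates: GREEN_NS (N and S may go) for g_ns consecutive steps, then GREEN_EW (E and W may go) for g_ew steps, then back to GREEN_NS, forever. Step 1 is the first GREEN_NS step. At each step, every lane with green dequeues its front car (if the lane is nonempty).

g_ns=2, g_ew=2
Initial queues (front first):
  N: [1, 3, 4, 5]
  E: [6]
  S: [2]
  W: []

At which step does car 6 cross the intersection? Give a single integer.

Step 1 [NS]: N:car1-GO,E:wait,S:car2-GO,W:wait | queues: N=3 E=1 S=0 W=0
Step 2 [NS]: N:car3-GO,E:wait,S:empty,W:wait | queues: N=2 E=1 S=0 W=0
Step 3 [EW]: N:wait,E:car6-GO,S:wait,W:empty | queues: N=2 E=0 S=0 W=0
Step 4 [EW]: N:wait,E:empty,S:wait,W:empty | queues: N=2 E=0 S=0 W=0
Step 5 [NS]: N:car4-GO,E:wait,S:empty,W:wait | queues: N=1 E=0 S=0 W=0
Step 6 [NS]: N:car5-GO,E:wait,S:empty,W:wait | queues: N=0 E=0 S=0 W=0
Car 6 crosses at step 3

3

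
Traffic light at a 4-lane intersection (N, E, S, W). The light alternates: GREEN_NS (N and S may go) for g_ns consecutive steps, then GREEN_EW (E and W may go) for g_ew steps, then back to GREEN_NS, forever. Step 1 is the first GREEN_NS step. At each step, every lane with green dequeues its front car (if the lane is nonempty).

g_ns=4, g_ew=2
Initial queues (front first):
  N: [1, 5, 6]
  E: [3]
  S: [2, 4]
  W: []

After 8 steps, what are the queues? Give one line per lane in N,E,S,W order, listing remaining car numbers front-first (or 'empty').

Step 1 [NS]: N:car1-GO,E:wait,S:car2-GO,W:wait | queues: N=2 E=1 S=1 W=0
Step 2 [NS]: N:car5-GO,E:wait,S:car4-GO,W:wait | queues: N=1 E=1 S=0 W=0
Step 3 [NS]: N:car6-GO,E:wait,S:empty,W:wait | queues: N=0 E=1 S=0 W=0
Step 4 [NS]: N:empty,E:wait,S:empty,W:wait | queues: N=0 E=1 S=0 W=0
Step 5 [EW]: N:wait,E:car3-GO,S:wait,W:empty | queues: N=0 E=0 S=0 W=0

N: empty
E: empty
S: empty
W: empty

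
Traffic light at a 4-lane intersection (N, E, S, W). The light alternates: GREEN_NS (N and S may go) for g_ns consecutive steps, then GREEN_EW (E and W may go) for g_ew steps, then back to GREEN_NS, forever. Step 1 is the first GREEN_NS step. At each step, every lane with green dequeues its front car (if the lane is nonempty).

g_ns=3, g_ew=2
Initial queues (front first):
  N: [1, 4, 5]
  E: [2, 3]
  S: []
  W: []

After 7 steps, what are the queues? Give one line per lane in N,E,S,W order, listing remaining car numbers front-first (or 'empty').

Step 1 [NS]: N:car1-GO,E:wait,S:empty,W:wait | queues: N=2 E=2 S=0 W=0
Step 2 [NS]: N:car4-GO,E:wait,S:empty,W:wait | queues: N=1 E=2 S=0 W=0
Step 3 [NS]: N:car5-GO,E:wait,S:empty,W:wait | queues: N=0 E=2 S=0 W=0
Step 4 [EW]: N:wait,E:car2-GO,S:wait,W:empty | queues: N=0 E=1 S=0 W=0
Step 5 [EW]: N:wait,E:car3-GO,S:wait,W:empty | queues: N=0 E=0 S=0 W=0

N: empty
E: empty
S: empty
W: empty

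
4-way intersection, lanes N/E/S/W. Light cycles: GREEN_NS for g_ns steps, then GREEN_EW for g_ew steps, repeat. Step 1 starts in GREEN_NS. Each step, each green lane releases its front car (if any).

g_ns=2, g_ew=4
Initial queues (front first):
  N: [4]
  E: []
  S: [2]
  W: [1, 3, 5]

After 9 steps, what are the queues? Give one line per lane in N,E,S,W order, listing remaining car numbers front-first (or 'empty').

Step 1 [NS]: N:car4-GO,E:wait,S:car2-GO,W:wait | queues: N=0 E=0 S=0 W=3
Step 2 [NS]: N:empty,E:wait,S:empty,W:wait | queues: N=0 E=0 S=0 W=3
Step 3 [EW]: N:wait,E:empty,S:wait,W:car1-GO | queues: N=0 E=0 S=0 W=2
Step 4 [EW]: N:wait,E:empty,S:wait,W:car3-GO | queues: N=0 E=0 S=0 W=1
Step 5 [EW]: N:wait,E:empty,S:wait,W:car5-GO | queues: N=0 E=0 S=0 W=0

N: empty
E: empty
S: empty
W: empty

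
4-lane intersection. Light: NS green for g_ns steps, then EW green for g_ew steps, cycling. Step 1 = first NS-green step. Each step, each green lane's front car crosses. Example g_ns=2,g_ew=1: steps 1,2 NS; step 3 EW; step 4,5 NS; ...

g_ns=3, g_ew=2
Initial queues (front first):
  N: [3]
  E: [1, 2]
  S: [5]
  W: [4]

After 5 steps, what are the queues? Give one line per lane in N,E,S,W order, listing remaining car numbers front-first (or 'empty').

Step 1 [NS]: N:car3-GO,E:wait,S:car5-GO,W:wait | queues: N=0 E=2 S=0 W=1
Step 2 [NS]: N:empty,E:wait,S:empty,W:wait | queues: N=0 E=2 S=0 W=1
Step 3 [NS]: N:empty,E:wait,S:empty,W:wait | queues: N=0 E=2 S=0 W=1
Step 4 [EW]: N:wait,E:car1-GO,S:wait,W:car4-GO | queues: N=0 E=1 S=0 W=0
Step 5 [EW]: N:wait,E:car2-GO,S:wait,W:empty | queues: N=0 E=0 S=0 W=0

N: empty
E: empty
S: empty
W: empty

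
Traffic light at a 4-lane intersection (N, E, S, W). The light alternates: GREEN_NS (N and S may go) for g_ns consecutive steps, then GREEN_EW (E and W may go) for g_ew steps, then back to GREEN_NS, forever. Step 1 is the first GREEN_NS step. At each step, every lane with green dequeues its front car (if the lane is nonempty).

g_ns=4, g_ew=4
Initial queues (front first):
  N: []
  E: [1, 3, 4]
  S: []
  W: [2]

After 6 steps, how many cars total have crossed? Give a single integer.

Step 1 [NS]: N:empty,E:wait,S:empty,W:wait | queues: N=0 E=3 S=0 W=1
Step 2 [NS]: N:empty,E:wait,S:empty,W:wait | queues: N=0 E=3 S=0 W=1
Step 3 [NS]: N:empty,E:wait,S:empty,W:wait | queues: N=0 E=3 S=0 W=1
Step 4 [NS]: N:empty,E:wait,S:empty,W:wait | queues: N=0 E=3 S=0 W=1
Step 5 [EW]: N:wait,E:car1-GO,S:wait,W:car2-GO | queues: N=0 E=2 S=0 W=0
Step 6 [EW]: N:wait,E:car3-GO,S:wait,W:empty | queues: N=0 E=1 S=0 W=0
Cars crossed by step 6: 3

Answer: 3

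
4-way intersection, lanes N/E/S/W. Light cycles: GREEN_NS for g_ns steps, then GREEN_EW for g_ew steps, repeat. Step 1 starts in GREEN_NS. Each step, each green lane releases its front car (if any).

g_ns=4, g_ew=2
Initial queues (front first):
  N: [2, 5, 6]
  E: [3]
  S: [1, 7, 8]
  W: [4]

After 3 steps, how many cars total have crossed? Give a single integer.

Answer: 6

Derivation:
Step 1 [NS]: N:car2-GO,E:wait,S:car1-GO,W:wait | queues: N=2 E=1 S=2 W=1
Step 2 [NS]: N:car5-GO,E:wait,S:car7-GO,W:wait | queues: N=1 E=1 S=1 W=1
Step 3 [NS]: N:car6-GO,E:wait,S:car8-GO,W:wait | queues: N=0 E=1 S=0 W=1
Cars crossed by step 3: 6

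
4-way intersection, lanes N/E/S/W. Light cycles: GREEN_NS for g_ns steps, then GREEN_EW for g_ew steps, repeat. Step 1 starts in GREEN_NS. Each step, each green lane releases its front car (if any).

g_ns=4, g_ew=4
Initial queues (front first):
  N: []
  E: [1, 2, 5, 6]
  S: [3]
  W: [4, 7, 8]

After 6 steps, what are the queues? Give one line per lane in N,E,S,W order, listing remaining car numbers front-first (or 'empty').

Step 1 [NS]: N:empty,E:wait,S:car3-GO,W:wait | queues: N=0 E=4 S=0 W=3
Step 2 [NS]: N:empty,E:wait,S:empty,W:wait | queues: N=0 E=4 S=0 W=3
Step 3 [NS]: N:empty,E:wait,S:empty,W:wait | queues: N=0 E=4 S=0 W=3
Step 4 [NS]: N:empty,E:wait,S:empty,W:wait | queues: N=0 E=4 S=0 W=3
Step 5 [EW]: N:wait,E:car1-GO,S:wait,W:car4-GO | queues: N=0 E=3 S=0 W=2
Step 6 [EW]: N:wait,E:car2-GO,S:wait,W:car7-GO | queues: N=0 E=2 S=0 W=1

N: empty
E: 5 6
S: empty
W: 8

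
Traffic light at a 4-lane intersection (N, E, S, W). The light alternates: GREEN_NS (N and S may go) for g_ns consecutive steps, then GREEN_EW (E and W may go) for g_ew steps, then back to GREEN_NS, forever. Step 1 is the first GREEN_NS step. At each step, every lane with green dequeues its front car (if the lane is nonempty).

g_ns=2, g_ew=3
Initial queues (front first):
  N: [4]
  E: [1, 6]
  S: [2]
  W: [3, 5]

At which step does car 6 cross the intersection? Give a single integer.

Step 1 [NS]: N:car4-GO,E:wait,S:car2-GO,W:wait | queues: N=0 E=2 S=0 W=2
Step 2 [NS]: N:empty,E:wait,S:empty,W:wait | queues: N=0 E=2 S=0 W=2
Step 3 [EW]: N:wait,E:car1-GO,S:wait,W:car3-GO | queues: N=0 E=1 S=0 W=1
Step 4 [EW]: N:wait,E:car6-GO,S:wait,W:car5-GO | queues: N=0 E=0 S=0 W=0
Car 6 crosses at step 4

4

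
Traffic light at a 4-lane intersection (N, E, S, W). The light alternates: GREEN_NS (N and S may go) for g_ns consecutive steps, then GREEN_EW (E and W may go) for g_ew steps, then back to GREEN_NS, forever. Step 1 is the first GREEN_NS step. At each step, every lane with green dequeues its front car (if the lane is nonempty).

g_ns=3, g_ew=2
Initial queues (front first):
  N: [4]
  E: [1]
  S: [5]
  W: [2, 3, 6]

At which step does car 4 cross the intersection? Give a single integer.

Step 1 [NS]: N:car4-GO,E:wait,S:car5-GO,W:wait | queues: N=0 E=1 S=0 W=3
Step 2 [NS]: N:empty,E:wait,S:empty,W:wait | queues: N=0 E=1 S=0 W=3
Step 3 [NS]: N:empty,E:wait,S:empty,W:wait | queues: N=0 E=1 S=0 W=3
Step 4 [EW]: N:wait,E:car1-GO,S:wait,W:car2-GO | queues: N=0 E=0 S=0 W=2
Step 5 [EW]: N:wait,E:empty,S:wait,W:car3-GO | queues: N=0 E=0 S=0 W=1
Step 6 [NS]: N:empty,E:wait,S:empty,W:wait | queues: N=0 E=0 S=0 W=1
Step 7 [NS]: N:empty,E:wait,S:empty,W:wait | queues: N=0 E=0 S=0 W=1
Step 8 [NS]: N:empty,E:wait,S:empty,W:wait | queues: N=0 E=0 S=0 W=1
Step 9 [EW]: N:wait,E:empty,S:wait,W:car6-GO | queues: N=0 E=0 S=0 W=0
Car 4 crosses at step 1

1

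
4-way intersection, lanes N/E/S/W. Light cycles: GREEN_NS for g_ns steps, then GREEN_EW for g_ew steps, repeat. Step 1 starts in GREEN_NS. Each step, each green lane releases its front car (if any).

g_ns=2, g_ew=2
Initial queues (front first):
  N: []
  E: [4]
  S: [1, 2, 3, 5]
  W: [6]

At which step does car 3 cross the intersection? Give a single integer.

Step 1 [NS]: N:empty,E:wait,S:car1-GO,W:wait | queues: N=0 E=1 S=3 W=1
Step 2 [NS]: N:empty,E:wait,S:car2-GO,W:wait | queues: N=0 E=1 S=2 W=1
Step 3 [EW]: N:wait,E:car4-GO,S:wait,W:car6-GO | queues: N=0 E=0 S=2 W=0
Step 4 [EW]: N:wait,E:empty,S:wait,W:empty | queues: N=0 E=0 S=2 W=0
Step 5 [NS]: N:empty,E:wait,S:car3-GO,W:wait | queues: N=0 E=0 S=1 W=0
Step 6 [NS]: N:empty,E:wait,S:car5-GO,W:wait | queues: N=0 E=0 S=0 W=0
Car 3 crosses at step 5

5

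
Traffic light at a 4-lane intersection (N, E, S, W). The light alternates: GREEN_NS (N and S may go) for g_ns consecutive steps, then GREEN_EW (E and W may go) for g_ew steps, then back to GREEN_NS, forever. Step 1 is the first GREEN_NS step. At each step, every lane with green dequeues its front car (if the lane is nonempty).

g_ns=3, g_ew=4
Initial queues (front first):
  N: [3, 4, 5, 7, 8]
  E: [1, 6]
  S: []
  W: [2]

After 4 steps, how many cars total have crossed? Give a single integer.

Answer: 5

Derivation:
Step 1 [NS]: N:car3-GO,E:wait,S:empty,W:wait | queues: N=4 E=2 S=0 W=1
Step 2 [NS]: N:car4-GO,E:wait,S:empty,W:wait | queues: N=3 E=2 S=0 W=1
Step 3 [NS]: N:car5-GO,E:wait,S:empty,W:wait | queues: N=2 E=2 S=0 W=1
Step 4 [EW]: N:wait,E:car1-GO,S:wait,W:car2-GO | queues: N=2 E=1 S=0 W=0
Cars crossed by step 4: 5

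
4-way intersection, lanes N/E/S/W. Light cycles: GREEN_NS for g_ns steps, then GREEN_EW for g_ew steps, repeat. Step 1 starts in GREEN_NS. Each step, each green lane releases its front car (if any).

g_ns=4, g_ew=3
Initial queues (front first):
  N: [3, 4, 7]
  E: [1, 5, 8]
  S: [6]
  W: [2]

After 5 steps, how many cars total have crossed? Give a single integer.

Step 1 [NS]: N:car3-GO,E:wait,S:car6-GO,W:wait | queues: N=2 E=3 S=0 W=1
Step 2 [NS]: N:car4-GO,E:wait,S:empty,W:wait | queues: N=1 E=3 S=0 W=1
Step 3 [NS]: N:car7-GO,E:wait,S:empty,W:wait | queues: N=0 E=3 S=0 W=1
Step 4 [NS]: N:empty,E:wait,S:empty,W:wait | queues: N=0 E=3 S=0 W=1
Step 5 [EW]: N:wait,E:car1-GO,S:wait,W:car2-GO | queues: N=0 E=2 S=0 W=0
Cars crossed by step 5: 6

Answer: 6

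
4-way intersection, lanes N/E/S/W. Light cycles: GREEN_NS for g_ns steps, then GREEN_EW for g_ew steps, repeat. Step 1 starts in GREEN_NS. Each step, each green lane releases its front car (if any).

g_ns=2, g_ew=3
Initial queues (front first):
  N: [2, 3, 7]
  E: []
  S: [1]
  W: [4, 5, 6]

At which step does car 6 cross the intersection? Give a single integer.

Step 1 [NS]: N:car2-GO,E:wait,S:car1-GO,W:wait | queues: N=2 E=0 S=0 W=3
Step 2 [NS]: N:car3-GO,E:wait,S:empty,W:wait | queues: N=1 E=0 S=0 W=3
Step 3 [EW]: N:wait,E:empty,S:wait,W:car4-GO | queues: N=1 E=0 S=0 W=2
Step 4 [EW]: N:wait,E:empty,S:wait,W:car5-GO | queues: N=1 E=0 S=0 W=1
Step 5 [EW]: N:wait,E:empty,S:wait,W:car6-GO | queues: N=1 E=0 S=0 W=0
Step 6 [NS]: N:car7-GO,E:wait,S:empty,W:wait | queues: N=0 E=0 S=0 W=0
Car 6 crosses at step 5

5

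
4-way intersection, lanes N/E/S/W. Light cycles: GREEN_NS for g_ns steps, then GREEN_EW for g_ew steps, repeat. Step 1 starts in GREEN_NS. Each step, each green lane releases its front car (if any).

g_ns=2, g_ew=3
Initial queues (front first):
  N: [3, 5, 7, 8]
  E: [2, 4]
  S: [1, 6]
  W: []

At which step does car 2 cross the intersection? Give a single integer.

Step 1 [NS]: N:car3-GO,E:wait,S:car1-GO,W:wait | queues: N=3 E=2 S=1 W=0
Step 2 [NS]: N:car5-GO,E:wait,S:car6-GO,W:wait | queues: N=2 E=2 S=0 W=0
Step 3 [EW]: N:wait,E:car2-GO,S:wait,W:empty | queues: N=2 E=1 S=0 W=0
Step 4 [EW]: N:wait,E:car4-GO,S:wait,W:empty | queues: N=2 E=0 S=0 W=0
Step 5 [EW]: N:wait,E:empty,S:wait,W:empty | queues: N=2 E=0 S=0 W=0
Step 6 [NS]: N:car7-GO,E:wait,S:empty,W:wait | queues: N=1 E=0 S=0 W=0
Step 7 [NS]: N:car8-GO,E:wait,S:empty,W:wait | queues: N=0 E=0 S=0 W=0
Car 2 crosses at step 3

3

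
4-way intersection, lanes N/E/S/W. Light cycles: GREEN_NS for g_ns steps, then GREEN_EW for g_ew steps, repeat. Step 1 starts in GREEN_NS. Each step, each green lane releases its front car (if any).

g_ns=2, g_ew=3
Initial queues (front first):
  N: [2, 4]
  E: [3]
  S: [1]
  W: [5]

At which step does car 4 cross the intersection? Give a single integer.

Step 1 [NS]: N:car2-GO,E:wait,S:car1-GO,W:wait | queues: N=1 E=1 S=0 W=1
Step 2 [NS]: N:car4-GO,E:wait,S:empty,W:wait | queues: N=0 E=1 S=0 W=1
Step 3 [EW]: N:wait,E:car3-GO,S:wait,W:car5-GO | queues: N=0 E=0 S=0 W=0
Car 4 crosses at step 2

2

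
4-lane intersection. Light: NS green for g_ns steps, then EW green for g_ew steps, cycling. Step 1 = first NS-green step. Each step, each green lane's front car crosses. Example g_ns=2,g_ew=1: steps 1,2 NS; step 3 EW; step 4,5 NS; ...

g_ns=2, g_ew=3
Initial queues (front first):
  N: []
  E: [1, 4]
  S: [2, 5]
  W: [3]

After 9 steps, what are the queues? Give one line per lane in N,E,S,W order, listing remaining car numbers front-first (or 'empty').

Step 1 [NS]: N:empty,E:wait,S:car2-GO,W:wait | queues: N=0 E=2 S=1 W=1
Step 2 [NS]: N:empty,E:wait,S:car5-GO,W:wait | queues: N=0 E=2 S=0 W=1
Step 3 [EW]: N:wait,E:car1-GO,S:wait,W:car3-GO | queues: N=0 E=1 S=0 W=0
Step 4 [EW]: N:wait,E:car4-GO,S:wait,W:empty | queues: N=0 E=0 S=0 W=0

N: empty
E: empty
S: empty
W: empty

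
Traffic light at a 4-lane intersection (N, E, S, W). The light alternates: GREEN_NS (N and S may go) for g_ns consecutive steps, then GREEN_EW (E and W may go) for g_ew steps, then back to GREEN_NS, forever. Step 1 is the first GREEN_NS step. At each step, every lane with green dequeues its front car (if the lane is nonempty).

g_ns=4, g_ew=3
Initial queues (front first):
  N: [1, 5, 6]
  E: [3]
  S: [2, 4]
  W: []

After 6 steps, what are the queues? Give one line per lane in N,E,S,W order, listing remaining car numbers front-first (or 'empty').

Step 1 [NS]: N:car1-GO,E:wait,S:car2-GO,W:wait | queues: N=2 E=1 S=1 W=0
Step 2 [NS]: N:car5-GO,E:wait,S:car4-GO,W:wait | queues: N=1 E=1 S=0 W=0
Step 3 [NS]: N:car6-GO,E:wait,S:empty,W:wait | queues: N=0 E=1 S=0 W=0
Step 4 [NS]: N:empty,E:wait,S:empty,W:wait | queues: N=0 E=1 S=0 W=0
Step 5 [EW]: N:wait,E:car3-GO,S:wait,W:empty | queues: N=0 E=0 S=0 W=0

N: empty
E: empty
S: empty
W: empty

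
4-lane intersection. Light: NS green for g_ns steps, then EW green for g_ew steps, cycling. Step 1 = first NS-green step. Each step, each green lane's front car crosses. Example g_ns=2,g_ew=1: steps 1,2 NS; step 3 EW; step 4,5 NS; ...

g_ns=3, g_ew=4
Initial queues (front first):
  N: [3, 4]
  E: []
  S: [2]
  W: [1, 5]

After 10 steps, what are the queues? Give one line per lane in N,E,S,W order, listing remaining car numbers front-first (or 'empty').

Step 1 [NS]: N:car3-GO,E:wait,S:car2-GO,W:wait | queues: N=1 E=0 S=0 W=2
Step 2 [NS]: N:car4-GO,E:wait,S:empty,W:wait | queues: N=0 E=0 S=0 W=2
Step 3 [NS]: N:empty,E:wait,S:empty,W:wait | queues: N=0 E=0 S=0 W=2
Step 4 [EW]: N:wait,E:empty,S:wait,W:car1-GO | queues: N=0 E=0 S=0 W=1
Step 5 [EW]: N:wait,E:empty,S:wait,W:car5-GO | queues: N=0 E=0 S=0 W=0

N: empty
E: empty
S: empty
W: empty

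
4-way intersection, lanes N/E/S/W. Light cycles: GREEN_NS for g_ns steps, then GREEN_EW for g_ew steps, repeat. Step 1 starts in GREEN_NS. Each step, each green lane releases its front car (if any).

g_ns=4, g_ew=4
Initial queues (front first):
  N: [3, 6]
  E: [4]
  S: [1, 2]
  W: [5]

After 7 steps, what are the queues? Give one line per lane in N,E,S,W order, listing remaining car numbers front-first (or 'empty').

Step 1 [NS]: N:car3-GO,E:wait,S:car1-GO,W:wait | queues: N=1 E=1 S=1 W=1
Step 2 [NS]: N:car6-GO,E:wait,S:car2-GO,W:wait | queues: N=0 E=1 S=0 W=1
Step 3 [NS]: N:empty,E:wait,S:empty,W:wait | queues: N=0 E=1 S=0 W=1
Step 4 [NS]: N:empty,E:wait,S:empty,W:wait | queues: N=0 E=1 S=0 W=1
Step 5 [EW]: N:wait,E:car4-GO,S:wait,W:car5-GO | queues: N=0 E=0 S=0 W=0

N: empty
E: empty
S: empty
W: empty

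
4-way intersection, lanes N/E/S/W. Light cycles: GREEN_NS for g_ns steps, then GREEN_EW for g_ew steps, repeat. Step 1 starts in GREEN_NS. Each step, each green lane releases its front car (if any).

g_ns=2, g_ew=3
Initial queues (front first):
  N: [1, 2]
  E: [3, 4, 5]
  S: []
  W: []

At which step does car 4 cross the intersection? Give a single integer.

Step 1 [NS]: N:car1-GO,E:wait,S:empty,W:wait | queues: N=1 E=3 S=0 W=0
Step 2 [NS]: N:car2-GO,E:wait,S:empty,W:wait | queues: N=0 E=3 S=0 W=0
Step 3 [EW]: N:wait,E:car3-GO,S:wait,W:empty | queues: N=0 E=2 S=0 W=0
Step 4 [EW]: N:wait,E:car4-GO,S:wait,W:empty | queues: N=0 E=1 S=0 W=0
Step 5 [EW]: N:wait,E:car5-GO,S:wait,W:empty | queues: N=0 E=0 S=0 W=0
Car 4 crosses at step 4

4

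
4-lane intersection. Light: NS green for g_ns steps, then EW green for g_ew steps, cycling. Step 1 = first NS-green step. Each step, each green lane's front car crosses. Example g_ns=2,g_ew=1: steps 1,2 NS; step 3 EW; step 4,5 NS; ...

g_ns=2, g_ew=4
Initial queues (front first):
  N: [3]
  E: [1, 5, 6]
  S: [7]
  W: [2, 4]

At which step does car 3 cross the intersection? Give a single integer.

Step 1 [NS]: N:car3-GO,E:wait,S:car7-GO,W:wait | queues: N=0 E=3 S=0 W=2
Step 2 [NS]: N:empty,E:wait,S:empty,W:wait | queues: N=0 E=3 S=0 W=2
Step 3 [EW]: N:wait,E:car1-GO,S:wait,W:car2-GO | queues: N=0 E=2 S=0 W=1
Step 4 [EW]: N:wait,E:car5-GO,S:wait,W:car4-GO | queues: N=0 E=1 S=0 W=0
Step 5 [EW]: N:wait,E:car6-GO,S:wait,W:empty | queues: N=0 E=0 S=0 W=0
Car 3 crosses at step 1

1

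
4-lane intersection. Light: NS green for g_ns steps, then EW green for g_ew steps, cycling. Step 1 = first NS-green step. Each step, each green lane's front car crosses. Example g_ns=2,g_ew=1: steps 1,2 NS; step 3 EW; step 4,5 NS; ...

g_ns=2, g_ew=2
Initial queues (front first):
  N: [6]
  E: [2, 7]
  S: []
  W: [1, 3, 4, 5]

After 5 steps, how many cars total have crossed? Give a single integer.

Step 1 [NS]: N:car6-GO,E:wait,S:empty,W:wait | queues: N=0 E=2 S=0 W=4
Step 2 [NS]: N:empty,E:wait,S:empty,W:wait | queues: N=0 E=2 S=0 W=4
Step 3 [EW]: N:wait,E:car2-GO,S:wait,W:car1-GO | queues: N=0 E=1 S=0 W=3
Step 4 [EW]: N:wait,E:car7-GO,S:wait,W:car3-GO | queues: N=0 E=0 S=0 W=2
Step 5 [NS]: N:empty,E:wait,S:empty,W:wait | queues: N=0 E=0 S=0 W=2
Cars crossed by step 5: 5

Answer: 5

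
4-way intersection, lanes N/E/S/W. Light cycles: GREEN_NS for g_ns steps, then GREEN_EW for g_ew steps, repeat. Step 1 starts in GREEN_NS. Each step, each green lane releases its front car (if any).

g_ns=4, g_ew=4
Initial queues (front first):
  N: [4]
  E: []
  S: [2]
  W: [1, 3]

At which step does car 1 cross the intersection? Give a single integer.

Step 1 [NS]: N:car4-GO,E:wait,S:car2-GO,W:wait | queues: N=0 E=0 S=0 W=2
Step 2 [NS]: N:empty,E:wait,S:empty,W:wait | queues: N=0 E=0 S=0 W=2
Step 3 [NS]: N:empty,E:wait,S:empty,W:wait | queues: N=0 E=0 S=0 W=2
Step 4 [NS]: N:empty,E:wait,S:empty,W:wait | queues: N=0 E=0 S=0 W=2
Step 5 [EW]: N:wait,E:empty,S:wait,W:car1-GO | queues: N=0 E=0 S=0 W=1
Step 6 [EW]: N:wait,E:empty,S:wait,W:car3-GO | queues: N=0 E=0 S=0 W=0
Car 1 crosses at step 5

5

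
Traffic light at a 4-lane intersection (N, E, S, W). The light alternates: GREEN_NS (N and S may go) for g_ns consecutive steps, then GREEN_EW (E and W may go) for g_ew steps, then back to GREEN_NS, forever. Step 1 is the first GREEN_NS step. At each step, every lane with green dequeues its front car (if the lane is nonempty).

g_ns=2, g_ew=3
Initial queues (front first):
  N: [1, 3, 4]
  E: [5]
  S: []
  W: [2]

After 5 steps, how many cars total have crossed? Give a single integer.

Step 1 [NS]: N:car1-GO,E:wait,S:empty,W:wait | queues: N=2 E=1 S=0 W=1
Step 2 [NS]: N:car3-GO,E:wait,S:empty,W:wait | queues: N=1 E=1 S=0 W=1
Step 3 [EW]: N:wait,E:car5-GO,S:wait,W:car2-GO | queues: N=1 E=0 S=0 W=0
Step 4 [EW]: N:wait,E:empty,S:wait,W:empty | queues: N=1 E=0 S=0 W=0
Step 5 [EW]: N:wait,E:empty,S:wait,W:empty | queues: N=1 E=0 S=0 W=0
Cars crossed by step 5: 4

Answer: 4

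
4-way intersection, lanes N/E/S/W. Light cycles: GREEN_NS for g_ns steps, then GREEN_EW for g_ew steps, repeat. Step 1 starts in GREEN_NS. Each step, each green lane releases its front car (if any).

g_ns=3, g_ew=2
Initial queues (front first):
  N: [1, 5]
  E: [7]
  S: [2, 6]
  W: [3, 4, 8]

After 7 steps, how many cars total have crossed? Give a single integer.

Step 1 [NS]: N:car1-GO,E:wait,S:car2-GO,W:wait | queues: N=1 E=1 S=1 W=3
Step 2 [NS]: N:car5-GO,E:wait,S:car6-GO,W:wait | queues: N=0 E=1 S=0 W=3
Step 3 [NS]: N:empty,E:wait,S:empty,W:wait | queues: N=0 E=1 S=0 W=3
Step 4 [EW]: N:wait,E:car7-GO,S:wait,W:car3-GO | queues: N=0 E=0 S=0 W=2
Step 5 [EW]: N:wait,E:empty,S:wait,W:car4-GO | queues: N=0 E=0 S=0 W=1
Step 6 [NS]: N:empty,E:wait,S:empty,W:wait | queues: N=0 E=0 S=0 W=1
Step 7 [NS]: N:empty,E:wait,S:empty,W:wait | queues: N=0 E=0 S=0 W=1
Cars crossed by step 7: 7

Answer: 7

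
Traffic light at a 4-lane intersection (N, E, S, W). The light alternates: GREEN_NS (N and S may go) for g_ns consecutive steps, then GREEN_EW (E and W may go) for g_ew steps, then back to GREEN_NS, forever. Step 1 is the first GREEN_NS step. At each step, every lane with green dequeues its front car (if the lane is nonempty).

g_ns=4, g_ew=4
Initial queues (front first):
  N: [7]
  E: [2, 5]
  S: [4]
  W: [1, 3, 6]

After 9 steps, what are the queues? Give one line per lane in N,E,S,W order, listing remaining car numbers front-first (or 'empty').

Step 1 [NS]: N:car7-GO,E:wait,S:car4-GO,W:wait | queues: N=0 E=2 S=0 W=3
Step 2 [NS]: N:empty,E:wait,S:empty,W:wait | queues: N=0 E=2 S=0 W=3
Step 3 [NS]: N:empty,E:wait,S:empty,W:wait | queues: N=0 E=2 S=0 W=3
Step 4 [NS]: N:empty,E:wait,S:empty,W:wait | queues: N=0 E=2 S=0 W=3
Step 5 [EW]: N:wait,E:car2-GO,S:wait,W:car1-GO | queues: N=0 E=1 S=0 W=2
Step 6 [EW]: N:wait,E:car5-GO,S:wait,W:car3-GO | queues: N=0 E=0 S=0 W=1
Step 7 [EW]: N:wait,E:empty,S:wait,W:car6-GO | queues: N=0 E=0 S=0 W=0

N: empty
E: empty
S: empty
W: empty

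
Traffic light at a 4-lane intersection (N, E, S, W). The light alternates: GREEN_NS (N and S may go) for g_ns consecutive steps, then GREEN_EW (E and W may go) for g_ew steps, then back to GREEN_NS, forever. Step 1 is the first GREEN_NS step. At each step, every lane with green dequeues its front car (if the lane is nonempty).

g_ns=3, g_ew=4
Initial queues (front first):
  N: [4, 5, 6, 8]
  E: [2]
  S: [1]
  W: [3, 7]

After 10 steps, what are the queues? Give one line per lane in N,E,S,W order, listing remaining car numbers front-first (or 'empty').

Step 1 [NS]: N:car4-GO,E:wait,S:car1-GO,W:wait | queues: N=3 E=1 S=0 W=2
Step 2 [NS]: N:car5-GO,E:wait,S:empty,W:wait | queues: N=2 E=1 S=0 W=2
Step 3 [NS]: N:car6-GO,E:wait,S:empty,W:wait | queues: N=1 E=1 S=0 W=2
Step 4 [EW]: N:wait,E:car2-GO,S:wait,W:car3-GO | queues: N=1 E=0 S=0 W=1
Step 5 [EW]: N:wait,E:empty,S:wait,W:car7-GO | queues: N=1 E=0 S=0 W=0
Step 6 [EW]: N:wait,E:empty,S:wait,W:empty | queues: N=1 E=0 S=0 W=0
Step 7 [EW]: N:wait,E:empty,S:wait,W:empty | queues: N=1 E=0 S=0 W=0
Step 8 [NS]: N:car8-GO,E:wait,S:empty,W:wait | queues: N=0 E=0 S=0 W=0

N: empty
E: empty
S: empty
W: empty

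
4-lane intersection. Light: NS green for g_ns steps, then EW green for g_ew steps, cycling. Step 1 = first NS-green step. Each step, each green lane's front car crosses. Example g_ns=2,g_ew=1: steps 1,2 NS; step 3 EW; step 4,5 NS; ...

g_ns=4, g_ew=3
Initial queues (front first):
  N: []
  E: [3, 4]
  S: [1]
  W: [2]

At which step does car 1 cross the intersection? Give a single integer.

Step 1 [NS]: N:empty,E:wait,S:car1-GO,W:wait | queues: N=0 E=2 S=0 W=1
Step 2 [NS]: N:empty,E:wait,S:empty,W:wait | queues: N=0 E=2 S=0 W=1
Step 3 [NS]: N:empty,E:wait,S:empty,W:wait | queues: N=0 E=2 S=0 W=1
Step 4 [NS]: N:empty,E:wait,S:empty,W:wait | queues: N=0 E=2 S=0 W=1
Step 5 [EW]: N:wait,E:car3-GO,S:wait,W:car2-GO | queues: N=0 E=1 S=0 W=0
Step 6 [EW]: N:wait,E:car4-GO,S:wait,W:empty | queues: N=0 E=0 S=0 W=0
Car 1 crosses at step 1

1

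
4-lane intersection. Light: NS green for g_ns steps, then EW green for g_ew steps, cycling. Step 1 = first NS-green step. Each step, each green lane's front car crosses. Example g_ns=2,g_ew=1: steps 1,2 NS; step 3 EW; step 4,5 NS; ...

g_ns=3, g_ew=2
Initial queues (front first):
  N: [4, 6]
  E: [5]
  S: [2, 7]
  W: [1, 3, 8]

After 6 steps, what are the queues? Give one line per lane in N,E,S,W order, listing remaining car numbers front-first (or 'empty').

Step 1 [NS]: N:car4-GO,E:wait,S:car2-GO,W:wait | queues: N=1 E=1 S=1 W=3
Step 2 [NS]: N:car6-GO,E:wait,S:car7-GO,W:wait | queues: N=0 E=1 S=0 W=3
Step 3 [NS]: N:empty,E:wait,S:empty,W:wait | queues: N=0 E=1 S=0 W=3
Step 4 [EW]: N:wait,E:car5-GO,S:wait,W:car1-GO | queues: N=0 E=0 S=0 W=2
Step 5 [EW]: N:wait,E:empty,S:wait,W:car3-GO | queues: N=0 E=0 S=0 W=1
Step 6 [NS]: N:empty,E:wait,S:empty,W:wait | queues: N=0 E=0 S=0 W=1

N: empty
E: empty
S: empty
W: 8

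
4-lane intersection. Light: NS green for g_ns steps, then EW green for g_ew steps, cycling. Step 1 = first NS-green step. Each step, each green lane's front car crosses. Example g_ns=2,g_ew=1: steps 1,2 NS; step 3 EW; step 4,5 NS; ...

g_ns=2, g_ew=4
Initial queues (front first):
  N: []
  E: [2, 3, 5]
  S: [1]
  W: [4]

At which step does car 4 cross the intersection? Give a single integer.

Step 1 [NS]: N:empty,E:wait,S:car1-GO,W:wait | queues: N=0 E=3 S=0 W=1
Step 2 [NS]: N:empty,E:wait,S:empty,W:wait | queues: N=0 E=3 S=0 W=1
Step 3 [EW]: N:wait,E:car2-GO,S:wait,W:car4-GO | queues: N=0 E=2 S=0 W=0
Step 4 [EW]: N:wait,E:car3-GO,S:wait,W:empty | queues: N=0 E=1 S=0 W=0
Step 5 [EW]: N:wait,E:car5-GO,S:wait,W:empty | queues: N=0 E=0 S=0 W=0
Car 4 crosses at step 3

3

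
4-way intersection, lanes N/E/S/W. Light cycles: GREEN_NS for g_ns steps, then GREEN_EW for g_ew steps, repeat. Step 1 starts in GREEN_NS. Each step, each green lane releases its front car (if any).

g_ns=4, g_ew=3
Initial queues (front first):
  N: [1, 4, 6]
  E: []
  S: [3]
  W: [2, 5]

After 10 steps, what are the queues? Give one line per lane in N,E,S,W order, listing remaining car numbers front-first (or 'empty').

Step 1 [NS]: N:car1-GO,E:wait,S:car3-GO,W:wait | queues: N=2 E=0 S=0 W=2
Step 2 [NS]: N:car4-GO,E:wait,S:empty,W:wait | queues: N=1 E=0 S=0 W=2
Step 3 [NS]: N:car6-GO,E:wait,S:empty,W:wait | queues: N=0 E=0 S=0 W=2
Step 4 [NS]: N:empty,E:wait,S:empty,W:wait | queues: N=0 E=0 S=0 W=2
Step 5 [EW]: N:wait,E:empty,S:wait,W:car2-GO | queues: N=0 E=0 S=0 W=1
Step 6 [EW]: N:wait,E:empty,S:wait,W:car5-GO | queues: N=0 E=0 S=0 W=0

N: empty
E: empty
S: empty
W: empty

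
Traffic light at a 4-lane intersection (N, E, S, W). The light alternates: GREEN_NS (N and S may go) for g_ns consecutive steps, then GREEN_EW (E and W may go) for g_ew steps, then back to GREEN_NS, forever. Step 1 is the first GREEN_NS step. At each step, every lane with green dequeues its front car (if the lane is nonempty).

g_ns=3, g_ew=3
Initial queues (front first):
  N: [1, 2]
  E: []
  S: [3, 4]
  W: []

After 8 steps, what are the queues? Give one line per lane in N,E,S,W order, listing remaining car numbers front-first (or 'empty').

Step 1 [NS]: N:car1-GO,E:wait,S:car3-GO,W:wait | queues: N=1 E=0 S=1 W=0
Step 2 [NS]: N:car2-GO,E:wait,S:car4-GO,W:wait | queues: N=0 E=0 S=0 W=0

N: empty
E: empty
S: empty
W: empty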